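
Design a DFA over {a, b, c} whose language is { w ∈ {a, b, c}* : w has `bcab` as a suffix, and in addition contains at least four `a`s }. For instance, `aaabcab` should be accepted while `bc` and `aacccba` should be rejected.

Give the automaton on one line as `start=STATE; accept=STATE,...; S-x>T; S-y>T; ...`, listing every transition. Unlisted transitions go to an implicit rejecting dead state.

start=S0; accept=S7; S0-a>S1; S0-b>S0; S0-c>S0; S1-a>S2; S1-b>S1; S1-c>S1; S2-a>S3; S2-b>S2; S2-c>S2; S3-a>S3; S3-b>S4; S3-c>S3; S4-a>S3; S4-b>S4; S4-c>S5; S5-a>S6; S5-b>S4; S5-c>S3; S6-a>S3; S6-b>S7; S6-c>S3; S7-a>S3; S7-b>S4; S7-c>S5

Run two small machines in parallel and take their product. The first has 5 states tracking how much of the suffix `bcab` has currently been matched; the second has 6 states tracking the count of `a`s, saturating at 5. A product state is a pair (one from each), accepting exactly when both do. Minimizing collapses redundant product states.
With 8 states:
        a   b   c  
>  S0   S1  S0  S0 
   S1   S2  S1  S1 
   S2   S3  S2  S2 
   S3   S3  S4  S3 
   S4   S3  S4  S5 
   S5   S6  S4  S3 
   S6   S3  S7  S3 
 * S7   S3  S4  S5 
(> = start, * = accepting)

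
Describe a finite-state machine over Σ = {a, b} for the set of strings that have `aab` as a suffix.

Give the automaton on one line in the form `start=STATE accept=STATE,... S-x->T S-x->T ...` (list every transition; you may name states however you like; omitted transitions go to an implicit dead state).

Let each state record the length of the longest suffix of the input read so far that is also a prefix of `aab`. q1 means the last symbol is `a`; q2 means the last 2 symbols are `aa`; q3 means the last 3 symbols are `aab`. Accept only at q3, where the string currently ends in `aab`.
A 4-state machine:
        a   b  
>  q0   q1  q0 
   q1   q2  q0 
   q2   q2  q3 
 * q3   q1  q0 
(> = start, * = accepting)

start=q0 accept=q3 q0-a->q1 q0-b->q0 q1-a->q2 q1-b->q0 q2-a->q2 q2-b->q3 q3-a->q1 q3-b->q0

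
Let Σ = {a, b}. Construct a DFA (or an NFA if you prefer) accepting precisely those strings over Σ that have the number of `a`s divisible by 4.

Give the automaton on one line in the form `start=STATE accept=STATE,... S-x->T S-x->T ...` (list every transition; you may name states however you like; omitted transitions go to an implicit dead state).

start=q0 accept=q0 q0-a->q1 q0-b->q0 q1-a->q2 q1-b->q1 q2-a->q3 q2-b->q2 q3-a->q0 q3-b->q3

Keep the running count of `a`s modulo 4: each `a` advances along the cycle q0 → q1 → q2 → q3 → q0 while other symbols loop. Accept at q0.
        a   b  
>* q0   q1  q0 
   q1   q2  q1 
   q2   q3  q2 
   q3   q0  q3 
(> = start, * = accepting)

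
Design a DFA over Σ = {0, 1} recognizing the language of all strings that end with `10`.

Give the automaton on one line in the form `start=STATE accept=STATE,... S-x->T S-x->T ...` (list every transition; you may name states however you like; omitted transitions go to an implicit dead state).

Remember how much of `10` the current input suffix matches. State A means no match yet; B means the last symbol is `1`; C means the last 2 symbols are `10`. Only C accepts. On a mismatch, fall back to the longest proper suffix that is still a prefix of `10`.
A 3-state machine:
       0  1 
>  A   A  B 
   B   C  B 
 * C   A  B 
(> = start, * = accepting)

start=A accept=C A-0->A A-1->B B-0->C B-1->B C-0->A C-1->B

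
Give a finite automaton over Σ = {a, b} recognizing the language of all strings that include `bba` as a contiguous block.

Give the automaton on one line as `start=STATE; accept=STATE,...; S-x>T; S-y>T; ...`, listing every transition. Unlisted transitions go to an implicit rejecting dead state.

States s0..s2 record the length of the longest prefix of `bba` that matches the current input suffix. Reaching s3 means `bba` has been seen, and we stay there forever. Accept from s3.
A 4-state machine:
        a   b  
>  s0   s0  s1 
   s1   s0  s2 
   s2   s3  s2 
 * s3   s3  s3 
(> = start, * = accepting)

start=s0; accept=s3; s0-a>s0; s0-b>s1; s1-a>s0; s1-b>s2; s2-a>s3; s2-b>s2; s3-a>s3; s3-b>s3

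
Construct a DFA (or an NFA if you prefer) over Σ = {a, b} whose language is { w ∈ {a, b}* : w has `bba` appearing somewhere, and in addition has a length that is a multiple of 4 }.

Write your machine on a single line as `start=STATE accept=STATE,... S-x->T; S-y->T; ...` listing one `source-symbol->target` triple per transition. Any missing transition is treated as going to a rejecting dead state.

start=q0; accept=q12; q0-a->q1; q0-b->q2; q1-a->q3; q1-b->q4; q2-a->q3; q2-b->q5; q3-a->q6; q3-b->q7; q4-a->q6; q4-b->q8; q5-a->q9; q5-b->q8; q6-a->q0; q6-b->q10; q7-a->q0; q7-b->q11; q8-a->q12; q8-b->q11; q9-a->q12; q9-b->q12; q10-a->q1; q10-b->q13; q11-a->q14; q11-b->q13; q12-a->q14; q12-b->q14; q13-a->q15; q13-b->q5; q14-a->q15; q14-b->q15; q15-a->q9; q15-b->q9

Run two small machines in parallel and take their product. One (4 states) tracks whether and how much of `bba` has been seen; the other (4 states) tracks the input length modulo 4. Each combined state is a pair, one component from each; accept when both components accept.
A 16-state machine:
          a    b  
>  q0     q1   q2 
   q1     q3   q4 
   q2     q3   q5 
   q3     q6   q7 
   q4     q6   q8 
   q5     q9   q8 
   q6     q0  q10 
   q7     q0  q11 
   q8    q12  q11 
   q9    q12  q12 
   q10    q1  q13 
   q11   q14  q13 
 * q12   q14  q14 
   q13   q15   q5 
   q14   q15  q15 
   q15    q9   q9 
(> = start, * = accepting)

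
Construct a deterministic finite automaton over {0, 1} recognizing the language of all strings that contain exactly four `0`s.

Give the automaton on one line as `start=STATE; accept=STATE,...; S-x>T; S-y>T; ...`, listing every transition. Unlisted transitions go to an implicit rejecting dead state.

start=q0; accept=q4; q0-0>q1; q0-1>q0; q1-0>q2; q1-1>q1; q2-0>q3; q2-1>q2; q3-0>q4; q3-1>q3; q4-0>q5; q4-1>q4; q5-0>q5; q5-1>q5

Only the number of `0`s matters, and only up to 5. Make a chain q0 → q1 → q2 → q3 → q4 → q5 advanced by each `0` (with q5 absorbing); every other symbol self-loops. The accepting set is {q4}.
6 states suffice.
        0   1  
>  q0   q1  q0 
   q1   q2  q1 
   q2   q3  q2 
   q3   q4  q3 
 * q4   q5  q4 
   q5   q5  q5 
(> = start, * = accepting)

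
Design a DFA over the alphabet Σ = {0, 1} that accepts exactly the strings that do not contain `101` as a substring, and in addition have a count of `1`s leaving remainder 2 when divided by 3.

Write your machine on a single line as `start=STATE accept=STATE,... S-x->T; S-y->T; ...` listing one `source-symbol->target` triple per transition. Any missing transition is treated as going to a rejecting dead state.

Build one automaton per condition and run them in lockstep. One (4 states) tracks partial matches of the forbidden pattern `101`; the other (3 states) tracks the count of `1`s modulo 3. Each combined state is a pair, one component from each; accept when both components accept. After merging equivalent states the machine shrinks.
10 states suffice.
       0  1 
>  A   A  B 
   B   C  D 
   C   E  F 
 * D   G  H 
   E   E  D 
   F   F  F 
 * G   I  F 
   H   J  B 
 * I   I  H 
   J   A  F 
(> = start, * = accepting)

start=A; accept=D,G,I; A-0->A; A-1->B; B-0->C; B-1->D; C-0->E; C-1->F; D-0->G; D-1->H; E-0->E; E-1->D; F-0->F; F-1->F; G-0->I; G-1->F; H-0->J; H-1->B; I-0->I; I-1->H; J-0->A; J-1->F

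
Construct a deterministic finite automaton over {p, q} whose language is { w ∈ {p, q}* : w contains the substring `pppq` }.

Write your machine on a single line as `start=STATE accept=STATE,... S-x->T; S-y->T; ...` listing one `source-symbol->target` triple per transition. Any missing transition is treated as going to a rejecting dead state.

Track how much of `pppq` has been matched so far: state S0 is no progress, S4 is the absorbing accept state reached once `pppq` has occurred. Intermediate states record partial matches; on a mismatch, fall back to the longest reusable overlap.
5 states suffice.
        p   q  
>  S0   S1  S0 
   S1   S2  S0 
   S2   S3  S0 
   S3   S3  S4 
 * S4   S4  S4 
(> = start, * = accepting)

start=S0; accept=S4; S0-p->S1; S0-q->S0; S1-p->S2; S1-q->S0; S2-p->S3; S2-q->S0; S3-p->S3; S3-q->S4; S4-p->S4; S4-q->S4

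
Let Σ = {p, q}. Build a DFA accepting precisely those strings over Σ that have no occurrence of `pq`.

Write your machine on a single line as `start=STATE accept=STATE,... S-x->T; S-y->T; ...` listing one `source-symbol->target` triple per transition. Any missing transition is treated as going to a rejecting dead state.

start=A; accept=A,B; A-p->B; A-q->A; B-p->B; B-q->C; C-p->C; C-q->C

This is the complement of 'contains `pq`'. Use the same substring-matching states — A through C holding how much of `pq` has just been matched — but flip the accepting set: everything except the trap C accepts.
A 3-state machine:
       p  q 
>* A   B  A 
 * B   B  C 
   C   C  C 
(> = start, * = accepting)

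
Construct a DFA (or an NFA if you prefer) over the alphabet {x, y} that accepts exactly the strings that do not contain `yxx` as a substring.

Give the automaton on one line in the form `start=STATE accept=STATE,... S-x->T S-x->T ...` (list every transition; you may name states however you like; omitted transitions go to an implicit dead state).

start=s0 accept=s0,s1,s2 s0-x->s0 s0-y->s1 s1-x->s2 s1-y->s1 s2-x->s3 s2-y->s1 s3-x->s3 s3-y->s3

This is the complement of 'contains `yxx`'. Use the same substring-matching states — s0 through s3 holding how much of `yxx` has just been matched — but flip the accepting set: everything except the trap s3 accepts.
A 4-state machine:
        x   y  
>* s0   s0  s1 
 * s1   s2  s1 
 * s2   s3  s1 
   s3   s3  s3 
(> = start, * = accepting)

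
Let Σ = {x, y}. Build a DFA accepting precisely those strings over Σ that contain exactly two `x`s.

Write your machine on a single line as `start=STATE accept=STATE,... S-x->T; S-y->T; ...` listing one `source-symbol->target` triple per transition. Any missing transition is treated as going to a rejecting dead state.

start=s0; accept=s2; s0-x->s1; s0-y->s0; s1-x->s2; s1-y->s1; s2-x->s3; s2-y->s2; s3-x->s3; s3-y->s3

Only the number of `x`s matters, and only up to 3. Make a chain s0 → s1 → s2 → s3 advanced by each `x` (with s3 absorbing); every other symbol self-loops. The accepting set is {s2}.
A 4-state machine:
        x   y  
>  s0   s1  s0 
   s1   s2  s1 
 * s2   s3  s2 
   s3   s3  s3 
(> = start, * = accepting)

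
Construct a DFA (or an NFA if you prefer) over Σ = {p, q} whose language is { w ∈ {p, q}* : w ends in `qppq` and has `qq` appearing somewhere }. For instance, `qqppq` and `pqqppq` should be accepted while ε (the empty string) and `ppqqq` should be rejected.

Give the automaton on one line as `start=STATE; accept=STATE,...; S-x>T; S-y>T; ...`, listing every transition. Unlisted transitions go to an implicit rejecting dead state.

Build one automaton per condition and run them in lockstep. The first has 5 states tracking how much of the suffix `qppq` has currently been matched; the second has 3 states tracking whether and how much of `qq` has been seen. A product state is a pair (one from each), accepting exactly when both do.
With 10 states:
       p  q 
>  A   A  B 
   B   C  D 
   C   E  B 
   D   F  D 
   E   A  G 
   F   H  D 
   G   C  D 
   H   I  J 
   I   I  D 
 * J   F  D 
(> = start, * = accepting)

start=A; accept=J; A-p>A; A-q>B; B-p>C; B-q>D; C-p>E; C-q>B; D-p>F; D-q>D; E-p>A; E-q>G; F-p>H; F-q>D; G-p>C; G-q>D; H-p>I; H-q>J; I-p>I; I-q>D; J-p>F; J-q>D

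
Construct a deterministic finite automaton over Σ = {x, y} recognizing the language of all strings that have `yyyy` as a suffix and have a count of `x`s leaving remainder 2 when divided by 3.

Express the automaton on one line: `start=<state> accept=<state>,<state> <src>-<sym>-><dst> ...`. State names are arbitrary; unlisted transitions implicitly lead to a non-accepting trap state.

Handle the two conditions separately and then intersect. One (5 states) tracks how much of the suffix `yyyy` has currently been matched; the other (3 states) tracks the count of `x`s modulo 3. Each combined state is a pair, one component from each; accept when both components accept. Minimizing collapses redundant product states.
        x   y  
>  s0   s1  s0 
   s1   s2  s1 
   s2   s0  s3 
   s3   s0  s4 
   s4   s0  s5 
   s5   s0  s6 
 * s6   s0  s6 
(> = start, * = accepting)

start=s0 accept=s6 s0-x->s1 s0-y->s0 s1-x->s2 s1-y->s1 s2-x->s0 s2-y->s3 s3-x->s0 s3-y->s4 s4-x->s0 s4-y->s5 s5-x->s0 s5-y->s6 s6-x->s0 s6-y->s6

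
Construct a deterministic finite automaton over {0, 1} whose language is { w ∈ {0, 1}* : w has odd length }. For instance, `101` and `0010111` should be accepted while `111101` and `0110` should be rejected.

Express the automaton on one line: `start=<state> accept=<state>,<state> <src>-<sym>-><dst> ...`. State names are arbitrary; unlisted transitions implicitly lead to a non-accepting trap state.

Only the length mod 2 matters, so use a 2-cycle: from any state, every input symbol moves to the next state, wrapping S1 back to S0. Mark S1 accepting.
A 2-state machine:
        0   1  
>  S0   S1  S1 
 * S1   S0  S0 
(> = start, * = accepting)

start=S0 accept=S1 S0-0->S1 S0-1->S1 S1-0->S0 S1-1->S0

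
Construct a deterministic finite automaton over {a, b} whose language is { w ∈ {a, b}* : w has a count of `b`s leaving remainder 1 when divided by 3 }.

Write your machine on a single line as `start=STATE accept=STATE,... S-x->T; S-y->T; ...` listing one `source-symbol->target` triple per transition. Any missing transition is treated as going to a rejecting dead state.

The only thing that matters is how many `b`s have appeared, reduced mod 3. Use one state per residue: s0 for 0, …, s2 for 2. Reading `b` moves to the next residue; anything else stays put. s1 is accepting.
With 3 states:
        a   b  
>  s0   s0  s1 
 * s1   s1  s2 
   s2   s2  s0 
(> = start, * = accepting)

start=s0; accept=s1; s0-a->s0; s0-b->s1; s1-a->s1; s1-b->s2; s2-a->s2; s2-b->s0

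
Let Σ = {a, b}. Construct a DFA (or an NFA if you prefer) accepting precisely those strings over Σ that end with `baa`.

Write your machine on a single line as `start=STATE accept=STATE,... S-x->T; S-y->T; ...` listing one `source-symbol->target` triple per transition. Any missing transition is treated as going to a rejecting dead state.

Let each state record the length of the longest suffix of the input read so far that is also a prefix of `baa`. S1 means the last symbol is `b`; S2 means the last 2 symbols are `ba`; S3 means the last 3 symbols are `baa`. Accept only at S3, where the string currently ends in `baa`.
With 4 states:
        a   b  
>  S0   S0  S1 
   S1   S2  S1 
   S2   S3  S1 
 * S3   S0  S1 
(> = start, * = accepting)

start=S0; accept=S3; S0-a->S0; S0-b->S1; S1-a->S2; S1-b->S1; S2-a->S3; S2-b->S1; S3-a->S0; S3-b->S1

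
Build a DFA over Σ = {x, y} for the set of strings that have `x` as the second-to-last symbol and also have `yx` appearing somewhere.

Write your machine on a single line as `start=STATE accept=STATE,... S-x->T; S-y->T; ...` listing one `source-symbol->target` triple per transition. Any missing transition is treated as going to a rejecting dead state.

start=A; accept=D,E; A-x->A; A-y->B; B-x->C; B-y->B; C-x->D; C-y->E; D-x->D; D-y->E; E-x->C; E-y->B

Handle the two conditions separately and then intersect. The first has 7 states tracking the last 2 symbols read; the second has 3 states tracking whether and how much of `yx` has been seen. A product state is a pair (one from each), accepting exactly when both do. Equivalent product states are then merged.
5 states suffice.
       x  y 
>  A   A  B 
   B   C  B 
   C   D  E 
 * D   D  E 
 * E   C  B 
(> = start, * = accepting)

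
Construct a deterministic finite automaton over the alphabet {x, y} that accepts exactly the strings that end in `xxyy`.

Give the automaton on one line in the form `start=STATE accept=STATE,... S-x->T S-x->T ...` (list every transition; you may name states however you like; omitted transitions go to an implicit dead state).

start=s0 accept=s4 s0-x->s1 s0-y->s0 s1-x->s2 s1-y->s0 s2-x->s2 s2-y->s3 s3-x->s1 s3-y->s4 s4-x->s1 s4-y->s0

Let each state record the length of the longest suffix of the input read so far that is also a prefix of `xxyy`. s1 means the last symbol is `x`; s2 means the last 2 symbols are `xx`; s3 means the last 3 symbols are `xxy`; s4 means the last 4 symbols are `xxyy`. Accept only at s4, where the string currently ends in `xxyy`.
        x   y  
>  s0   s1  s0 
   s1   s2  s0 
   s2   s2  s3 
   s3   s1  s4 
 * s4   s1  s0 
(> = start, * = accepting)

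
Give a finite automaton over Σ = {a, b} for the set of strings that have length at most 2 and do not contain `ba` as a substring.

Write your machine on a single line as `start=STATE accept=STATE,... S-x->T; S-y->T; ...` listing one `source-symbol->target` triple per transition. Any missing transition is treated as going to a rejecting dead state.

Run two small machines in parallel and take their product. The first has 4 states tracking the input length, saturating at 3; the second has 3 states tracking partial matches of the forbidden pattern `ba`. A product state is a pair (one from each), accepting exactly when both do.
9 states suffice.
        a   b  
>* q0   q1  q2 
 * q1   q3  q4 
 * q2   q5  q4 
 * q3   q6  q7 
 * q4   q8  q7 
   q5   q8  q8 
   q6   q6  q7 
   q7   q8  q7 
   q8   q8  q8 
(> = start, * = accepting)

start=q0; accept=q0,q1,q2,q3,q4; q0-a->q1; q0-b->q2; q1-a->q3; q1-b->q4; q2-a->q5; q2-b->q4; q3-a->q6; q3-b->q7; q4-a->q8; q4-b->q7; q5-a->q8; q5-b->q8; q6-a->q6; q6-b->q7; q7-a->q8; q7-b->q7; q8-a->q8; q8-b->q8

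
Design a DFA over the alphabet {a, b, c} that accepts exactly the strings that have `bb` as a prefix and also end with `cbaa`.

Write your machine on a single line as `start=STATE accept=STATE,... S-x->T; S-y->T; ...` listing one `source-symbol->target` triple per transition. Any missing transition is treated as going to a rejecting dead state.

Build one automaton per condition and run them in lockstep. One (4 states) tracks whether the input so far still matches the prefix `bb`; the other (5 states) tracks how much of the suffix `cbaa` has currently been matched. Each combined state is a pair, one component from each; accept when both components accept.
A 12-state machine:
          a    b    c  
>  q0     q1   q2   q3 
   q1     q1   q1   q3 
   q2     q1   q4   q3 
   q3     q1   q5   q3 
   q4     q4   q4   q6 
   q5     q7   q1   q3 
   q6     q4   q8   q6 
   q7     q9   q1   q3 
   q8    q10   q4   q6 
   q9     q1   q1   q3 
   q10   q11   q4   q6 
 * q11    q4   q4   q6 
(> = start, * = accepting)

start=q0; accept=q11; q0-a->q1; q0-b->q2; q0-c->q3; q1-a->q1; q1-b->q1; q1-c->q3; q2-a->q1; q2-b->q4; q2-c->q3; q3-a->q1; q3-b->q5; q3-c->q3; q4-a->q4; q4-b->q4; q4-c->q6; q5-a->q7; q5-b->q1; q5-c->q3; q6-a->q4; q6-b->q8; q6-c->q6; q7-a->q9; q7-b->q1; q7-c->q3; q8-a->q10; q8-b->q4; q8-c->q6; q9-a->q1; q9-b->q1; q9-c->q3; q10-a->q11; q10-b->q4; q10-c->q6; q11-a->q4; q11-b->q4; q11-c->q6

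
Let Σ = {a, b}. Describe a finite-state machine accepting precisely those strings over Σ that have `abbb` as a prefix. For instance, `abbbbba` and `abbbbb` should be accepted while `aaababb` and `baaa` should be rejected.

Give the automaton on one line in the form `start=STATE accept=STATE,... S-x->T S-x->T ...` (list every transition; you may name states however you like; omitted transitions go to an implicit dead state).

Walk along `abbb` while the input agrees: from q0 take `a` to q1, and so on. Any deviation drops to the rejecting sink q5. Once q4 is reached the prefix is confirmed and every continuation is accepted.
With 6 states:
        a   b  
>  q0   q1  q5 
   q1   q5  q2 
   q2   q5  q3 
   q3   q5  q4 
 * q4   q4  q4 
   q5   q5  q5 
(> = start, * = accepting)

start=q0 accept=q4 q0-a->q1 q0-b->q5 q1-a->q5 q1-b->q2 q2-a->q5 q2-b->q3 q3-a->q5 q3-b->q4 q4-a->q4 q4-b->q4 q5-a->q5 q5-b->q5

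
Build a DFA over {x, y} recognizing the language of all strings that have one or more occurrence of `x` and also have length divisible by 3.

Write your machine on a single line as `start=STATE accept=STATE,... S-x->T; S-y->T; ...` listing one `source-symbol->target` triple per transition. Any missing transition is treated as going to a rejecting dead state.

Build one automaton per condition and run them in lockstep. The first has 3 states tracking the count of `x`s, saturating at 2; the second has 3 states tracking the input length modulo 3. A product state is a pair (one from each), accepting exactly when both do. Minimizing collapses redundant product states.
With 6 states:
       x  y 
>  A   B  C 
   B   D  D 
   C   D  E 
   D   F  F 
   E   F  A 
 * F   B  B 
(> = start, * = accepting)

start=A; accept=F; A-x->B; A-y->C; B-x->D; B-y->D; C-x->D; C-y->E; D-x->F; D-y->F; E-x->F; E-y->A; F-x->B; F-y->B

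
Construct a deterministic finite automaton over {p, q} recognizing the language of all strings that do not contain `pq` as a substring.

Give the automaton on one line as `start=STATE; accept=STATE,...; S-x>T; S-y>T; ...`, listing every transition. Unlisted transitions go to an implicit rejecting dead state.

start=S0; accept=S0,S1; S0-p>S1; S0-q>S0; S1-p>S1; S1-q>S2; S2-p>S2; S2-q>S2

Track partial matches of the forbidden pattern `pq`. State S2 is a dead state reached once `pq` has occurred; every other state accepts. S0 means no part of `pq` is currently matched.
3 states suffice.
        p   q  
>* S0   S1  S0 
 * S1   S1  S2 
   S2   S2  S2 
(> = start, * = accepting)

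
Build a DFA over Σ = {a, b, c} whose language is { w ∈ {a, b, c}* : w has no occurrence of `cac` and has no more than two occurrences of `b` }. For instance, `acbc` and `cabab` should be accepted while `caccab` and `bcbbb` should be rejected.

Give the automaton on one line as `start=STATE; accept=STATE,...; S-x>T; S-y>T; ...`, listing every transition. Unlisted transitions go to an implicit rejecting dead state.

Handle the two conditions separately and then intersect. One (4 states) tracks partial matches of the forbidden pattern `cac`; the other (4 states) tracks the count of `b`s, saturating at 3. Each combined state is a pair, one component from each; accept when both components accept.
16 states suffice.
          a    b    c  
>* s0     s0   s1   s2 
 * s1     s1   s3   s4 
 * s2     s5   s1   s2 
 * s3     s3   s6   s7 
 * s4     s8   s3   s4 
 * s5     s0   s1   s9 
   s6     s6   s6  s10 
 * s7    s11   s6   s7 
 * s8     s1   s3  s12 
   s9     s9  s12   s9 
   s10   s13   s6  s10 
 * s11    s3   s6  s14 
   s12   s12  s14  s12 
   s13    s6   s6  s15 
   s14   s14  s15  s14 
   s15   s15  s15  s15 
(> = start, * = accepting)

start=s0; accept=s0,s1,s2,s3,s4,s5,s7,s8,s11; s0-a>s0; s0-b>s1; s0-c>s2; s1-a>s1; s1-b>s3; s1-c>s4; s2-a>s5; s2-b>s1; s2-c>s2; s3-a>s3; s3-b>s6; s3-c>s7; s4-a>s8; s4-b>s3; s4-c>s4; s5-a>s0; s5-b>s1; s5-c>s9; s6-a>s6; s6-b>s6; s6-c>s10; s7-a>s11; s7-b>s6; s7-c>s7; s8-a>s1; s8-b>s3; s8-c>s12; s9-a>s9; s9-b>s12; s9-c>s9; s10-a>s13; s10-b>s6; s10-c>s10; s11-a>s3; s11-b>s6; s11-c>s14; s12-a>s12; s12-b>s14; s12-c>s12; s13-a>s6; s13-b>s6; s13-c>s15; s14-a>s14; s14-b>s15; s14-c>s14; s15-a>s15; s15-b>s15; s15-c>s15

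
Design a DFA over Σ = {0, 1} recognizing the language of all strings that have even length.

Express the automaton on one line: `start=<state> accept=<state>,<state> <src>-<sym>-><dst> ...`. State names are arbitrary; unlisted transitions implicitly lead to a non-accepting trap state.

start=s0 accept=s0 s0-0->s1 s0-1->s1 s1-0->s0 s1-1->s0

Count input length modulo 2: every symbol advances one step around the cycle s0 → s1 → s0. Accept at s0.
2 states suffice.
        0   1  
>* s0   s1  s1 
   s1   s0  s0 
(> = start, * = accepting)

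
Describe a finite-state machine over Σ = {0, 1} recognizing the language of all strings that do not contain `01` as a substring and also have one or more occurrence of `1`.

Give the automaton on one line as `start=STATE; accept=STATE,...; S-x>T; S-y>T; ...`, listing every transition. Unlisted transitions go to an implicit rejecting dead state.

start=A; accept=C,E,F,H; A-0>B; A-1>C; B-0>B; B-1>D; C-0>E; C-1>F; D-0>D; D-1>G; E-0>E; E-1>G; F-0>H; F-1>F; G-0>G; G-1>G; H-0>H; H-1>G

Handle the two conditions separately and then intersect. The first has 3 states tracking partial matches of the forbidden pattern `01`; the second has 3 states tracking the count of `1`s, saturating at 2. A product state is a pair (one from each), accepting exactly when both do.
An 8-state machine:
       0  1 
>  A   B  C 
   B   B  D 
 * C   E  F 
   D   D  G 
 * E   E  G 
 * F   H  F 
   G   G  G 
 * H   H  G 
(> = start, * = accepting)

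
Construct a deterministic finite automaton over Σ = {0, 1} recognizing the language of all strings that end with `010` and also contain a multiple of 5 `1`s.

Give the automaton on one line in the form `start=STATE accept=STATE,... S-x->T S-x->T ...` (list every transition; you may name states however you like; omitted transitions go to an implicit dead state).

start=s0 accept=s19 s0-0->s1 s0-1->s2 s1-0->s1 s1-1->s3 s2-0->s4 s2-1->s5 s3-0->s6 s3-1->s5 s4-0->s4 s4-1->s7 s5-0->s8 s5-1->s9 s6-0->s4 s6-1->s7 s7-0->s10 s7-1->s9 s8-0->s8 s8-1->s11 s9-0->s12 s9-1->s13 s10-0->s8 s10-1->s11 s11-0->s14 s11-1->s13 s12-0->s12 s12-1->s15 s13-0->s16 s13-1->s0 s14-0->s12 s14-1->s15 s15-0->s17 s15-1->s0 s16-0->s16 s16-1->s18 s17-0->s16 s17-1->s18 s18-0->s19 s18-1->s2 s19-0->s1 s19-1->s3

Run two small machines in parallel and take their product. The first has 4 states tracking how much of the suffix `010` has currently been matched; the second has 5 states tracking the count of `1`s modulo 5. A product state is a pair (one from each), accepting exactly when both do.
A 20-state machine:
          0    1  
>  s0     s1   s2 
   s1     s1   s3 
   s2     s4   s5 
   s3     s6   s5 
   s4     s4   s7 
   s5     s8   s9 
   s6     s4   s7 
   s7    s10   s9 
   s8     s8  s11 
   s9    s12  s13 
   s10    s8  s11 
   s11   s14  s13 
   s12   s12  s15 
   s13   s16   s0 
   s14   s12  s15 
   s15   s17   s0 
   s16   s16  s18 
   s17   s16  s18 
   s18   s19   s2 
 * s19    s1   s3 
(> = start, * = accepting)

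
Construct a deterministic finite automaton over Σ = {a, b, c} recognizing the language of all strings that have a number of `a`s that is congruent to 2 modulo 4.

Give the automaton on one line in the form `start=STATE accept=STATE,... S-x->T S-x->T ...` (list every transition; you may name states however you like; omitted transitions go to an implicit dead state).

Keep the running count of `a`s modulo 4: each `a` advances along the cycle q0 → q1 → q2 → q3 → q0 while other symbols loop. Accept at q2.
4 states suffice.
        a   b   c  
>  q0   q1  q0  q0 
   q1   q2  q1  q1 
 * q2   q3  q2  q2 
   q3   q0  q3  q3 
(> = start, * = accepting)

start=q0 accept=q2 q0-a->q1 q0-b->q0 q0-c->q0 q1-a->q2 q1-b->q1 q1-c->q1 q2-a->q3 q2-b->q2 q2-c->q2 q3-a->q0 q3-b->q3 q3-c->q3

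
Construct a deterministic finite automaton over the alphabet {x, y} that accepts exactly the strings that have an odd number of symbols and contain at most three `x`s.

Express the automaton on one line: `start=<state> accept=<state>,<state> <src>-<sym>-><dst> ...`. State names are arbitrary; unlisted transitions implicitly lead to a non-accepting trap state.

start=q0 accept=q1,q2,q5,q6 q0-x->q1 q0-y->q2 q1-x->q3 q1-y->q4 q2-x->q4 q2-y->q0 q3-x->q5 q3-y->q6 q4-x->q6 q4-y->q1 q5-x->q7 q5-y->q8 q6-x->q8 q6-y->q3 q7-x->q7 q7-y->q7 q8-x->q7 q8-y->q5

Run two small machines in parallel and take their product. One (2 states) tracks the input length modulo 2; the other (5 states) tracks the count of `x`s, saturating at 4. Each combined state is a pair, one component from each; accept when both components accept. Minimizing collapses redundant product states.
A 9-state machine:
        x   y  
>  q0   q1  q2 
 * q1   q3  q4 
 * q2   q4  q0 
   q3   q5  q6 
   q4   q6  q1 
 * q5   q7  q8 
 * q6   q8  q3 
   q7   q7  q7 
   q8   q7  q5 
(> = start, * = accepting)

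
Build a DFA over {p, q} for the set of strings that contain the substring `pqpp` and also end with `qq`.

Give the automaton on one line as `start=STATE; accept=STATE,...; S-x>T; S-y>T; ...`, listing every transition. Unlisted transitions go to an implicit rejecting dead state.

start=A; accept=I; A-p>B; A-q>C; B-p>B; B-q>D; C-p>B; C-q>E; D-p>F; D-q>E; E-p>B; E-q>E; F-p>G; F-q>D; G-p>G; G-q>H; H-p>G; H-q>I; I-p>G; I-q>I

Handle the two conditions separately and then intersect. One (5 states) tracks whether and how much of `pqpp` has been seen; the other (3 states) tracks how much of the suffix `qq` has currently been matched. Each combined state is a pair, one component from each; accept when both components accept.
A 9-state machine:
       p  q 
>  A   B  C 
   B   B  D 
   C   B  E 
   D   F  E 
   E   B  E 
   F   G  D 
   G   G  H 
   H   G  I 
 * I   G  I 
(> = start, * = accepting)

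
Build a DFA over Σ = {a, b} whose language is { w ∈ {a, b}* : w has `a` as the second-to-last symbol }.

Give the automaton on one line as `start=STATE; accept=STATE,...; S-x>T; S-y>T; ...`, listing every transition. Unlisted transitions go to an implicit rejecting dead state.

start=s0; accept=s3,s4; s0-a>s1; s0-b>s2; s1-a>s3; s1-b>s4; s2-a>s5; s2-b>s6; s3-a>s3; s3-b>s4; s4-a>s5; s4-b>s6; s5-a>s3; s5-b>s4; s6-a>s5; s6-b>s6

A DFA must remember the last 2 symbols (since which symbol is second-to-last isn't known until the input ends). Use one state per possible window of the last ≤2 symbols; accept from those whose window starts with `a`.
A 7-state machine:
        a   b  
>  s0   s1  s2 
   s1   s3  s4 
   s2   s5  s6 
 * s3   s3  s4 
 * s4   s5  s6 
   s5   s3  s4 
   s6   s5  s6 
(> = start, * = accepting)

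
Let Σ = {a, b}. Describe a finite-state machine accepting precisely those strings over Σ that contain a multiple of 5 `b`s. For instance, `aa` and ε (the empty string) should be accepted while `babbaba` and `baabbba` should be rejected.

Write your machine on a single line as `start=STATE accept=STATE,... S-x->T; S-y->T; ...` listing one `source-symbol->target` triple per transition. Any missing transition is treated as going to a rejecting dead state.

The only thing that matters is how many `b`s have appeared, reduced mod 5. Use one state per residue: q0 for 0, …, q4 for 4. Reading `b` moves to the next residue; anything else stays put. q0 is accepting.
With 5 states:
        a   b  
>* q0   q0  q1 
   q1   q1  q2 
   q2   q2  q3 
   q3   q3  q4 
   q4   q4  q0 
(> = start, * = accepting)

start=q0; accept=q0; q0-a->q0; q0-b->q1; q1-a->q1; q1-b->q2; q2-a->q2; q2-b->q3; q3-a->q3; q3-b->q4; q4-a->q4; q4-b->q0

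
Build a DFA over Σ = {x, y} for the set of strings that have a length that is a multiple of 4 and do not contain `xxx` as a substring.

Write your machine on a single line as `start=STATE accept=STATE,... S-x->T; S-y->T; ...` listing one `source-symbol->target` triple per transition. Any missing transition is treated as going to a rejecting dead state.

Handle the two conditions separately and then intersect. The first has 4 states tracking the input length modulo 4; the second has 4 states tracking partial matches of the forbidden pattern `xxx`. A product state is a pair (one from each), accepting exactly when both do. After merging equivalent states the machine shrinks.
          x    y  
>* S0     S1   S2 
   S1     S3   S4 
   S2     S5   S4 
   S3     S6   S7 
   S4     S8   S7 
   S5     S9   S7 
   S6     S6   S6 
   S7    S10   S0 
   S8    S11   S0 
   S9     S6   S0 
 * S10   S12   S2 
 * S11    S6   S2 
   S12    S6   S4 
(> = start, * = accepting)

start=S0; accept=S0,S10,S11; S0-x->S1; S0-y->S2; S1-x->S3; S1-y->S4; S2-x->S5; S2-y->S4; S3-x->S6; S3-y->S7; S4-x->S8; S4-y->S7; S5-x->S9; S5-y->S7; S6-x->S6; S6-y->S6; S7-x->S10; S7-y->S0; S8-x->S11; S8-y->S0; S9-x->S6; S9-y->S0; S10-x->S12; S10-y->S2; S11-x->S6; S11-y->S2; S12-x->S6; S12-y->S4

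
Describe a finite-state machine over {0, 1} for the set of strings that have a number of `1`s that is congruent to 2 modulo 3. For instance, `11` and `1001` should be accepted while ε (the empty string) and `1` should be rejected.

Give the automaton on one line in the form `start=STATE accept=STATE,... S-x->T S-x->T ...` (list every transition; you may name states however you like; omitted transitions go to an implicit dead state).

start=S0 accept=S2 S0-0->S0 S0-1->S1 S1-0->S1 S1-1->S2 S2-0->S2 S2-1->S0

The only thing that matters is how many `1`s have appeared, reduced mod 3. Use one state per residue: S0 for 0, …, S2 for 2. Reading `1` moves to the next residue; anything else stays put. S2 is accepting.
3 states suffice.
        0   1  
>  S0   S0  S1 
   S1   S1  S2 
 * S2   S2  S0 
(> = start, * = accepting)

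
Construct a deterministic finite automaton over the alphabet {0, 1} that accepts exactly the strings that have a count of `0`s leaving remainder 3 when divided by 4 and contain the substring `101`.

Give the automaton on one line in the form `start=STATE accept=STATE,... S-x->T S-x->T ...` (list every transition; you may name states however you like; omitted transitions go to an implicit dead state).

start=A accept=O A-0->B A-1->C B-0->D B-1->E C-0->F C-1->C D-0->G D-1->H E-0->I E-1->E F-0->D F-1->J G-0->A G-1->K H-0->L H-1->H I-0->G I-1->M J-0->M J-1->J K-0->N K-1->K L-0->A L-1->O M-0->O M-1->M N-0->B N-1->P O-0->P O-1->O P-0->J P-1->P

Build one automaton per condition and run them in lockstep. The first has 4 states tracking the count of `0`s modulo 4; the second has 4 states tracking whether and how much of `101` has been seen. A product state is a pair (one from each), accepting exactly when both do.
A 16-state machine:
       0  1 
>  A   B  C 
   B   D  E 
   C   F  C 
   D   G  H 
   E   I  E 
   F   D  J 
   G   A  K 
   H   L  H 
   I   G  M 
   J   M  J 
   K   N  K 
   L   A  O 
   M   O  M 
   N   B  P 
 * O   P  O 
   P   J  P 
(> = start, * = accepting)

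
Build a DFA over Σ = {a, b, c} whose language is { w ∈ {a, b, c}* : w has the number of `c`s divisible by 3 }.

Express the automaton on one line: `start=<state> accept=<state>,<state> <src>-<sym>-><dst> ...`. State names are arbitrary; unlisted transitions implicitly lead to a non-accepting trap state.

The only thing that matters is how many `c`s have appeared, reduced mod 3. Use one state per residue: S0 for 0, …, S2 for 2. Reading `c` moves to the next residue; anything else stays put. S0 is accepting.
A 3-state machine:
        a   b   c  
>* S0   S0  S0  S1 
   S1   S1  S1  S2 
   S2   S2  S2  S0 
(> = start, * = accepting)

start=S0 accept=S0 S0-a->S0 S0-b->S0 S0-c->S1 S1-a->S1 S1-b->S1 S1-c->S2 S2-a->S2 S2-b->S2 S2-c->S0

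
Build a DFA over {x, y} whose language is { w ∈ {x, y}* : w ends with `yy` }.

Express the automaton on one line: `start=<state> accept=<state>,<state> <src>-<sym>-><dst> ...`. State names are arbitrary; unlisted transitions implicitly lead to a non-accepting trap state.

Let each state record the length of the longest suffix of the input read so far that is also a prefix of `yy`. S1 means the last symbol is `y`; S2 means the last 2 symbols are `yy`. Accept only at S2, where the string currently ends in `yy`.
A 3-state machine:
        x   y  
>  S0   S0  S1 
   S1   S0  S2 
 * S2   S0  S2 
(> = start, * = accepting)

start=S0 accept=S2 S0-x->S0 S0-y->S1 S1-x->S0 S1-y->S2 S2-x->S0 S2-y->S2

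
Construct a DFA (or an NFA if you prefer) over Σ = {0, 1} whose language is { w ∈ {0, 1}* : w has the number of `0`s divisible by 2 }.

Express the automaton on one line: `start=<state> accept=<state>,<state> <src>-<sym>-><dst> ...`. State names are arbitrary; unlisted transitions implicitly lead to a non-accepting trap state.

Keep the running count of `0`s modulo 2: each `0` advances along the cycle q0 → q1 → q0 while other symbols loop. Accept at q0.
        0   1  
>* q0   q1  q0 
   q1   q0  q1 
(> = start, * = accepting)

start=q0 accept=q0 q0-0->q1 q0-1->q0 q1-0->q0 q1-1->q1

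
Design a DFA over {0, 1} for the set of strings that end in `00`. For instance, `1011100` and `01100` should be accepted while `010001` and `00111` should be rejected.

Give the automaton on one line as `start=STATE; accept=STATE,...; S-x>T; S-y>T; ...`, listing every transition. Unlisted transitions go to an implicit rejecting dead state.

start=A; accept=C; A-0>B; A-1>A; B-0>C; B-1>A; C-0>C; C-1>A

Let each state record the length of the longest suffix of the input read so far that is also a prefix of `00`. B means the last symbol is `0`; C means the last 2 symbols are `00`. Accept only at C, where the string currently ends in `00`.
       0  1 
>  A   B  A 
   B   C  A 
 * C   C  A 
(> = start, * = accepting)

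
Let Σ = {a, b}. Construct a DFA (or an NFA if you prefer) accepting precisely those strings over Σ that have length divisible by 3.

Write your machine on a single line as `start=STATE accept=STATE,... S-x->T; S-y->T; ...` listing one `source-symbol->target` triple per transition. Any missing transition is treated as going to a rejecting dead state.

start=q0; accept=q0; q0-a->q1; q0-b->q1; q1-a->q2; q1-b->q2; q2-a->q0; q2-b->q0

Only the length mod 3 matters, so use a 3-cycle: from any state, every input symbol moves to the next state, wrapping q2 back to q0. Mark q0 accepting.
3 states suffice.
        a   b  
>* q0   q1  q1 
   q1   q2  q2 
   q2   q0  q0 
(> = start, * = accepting)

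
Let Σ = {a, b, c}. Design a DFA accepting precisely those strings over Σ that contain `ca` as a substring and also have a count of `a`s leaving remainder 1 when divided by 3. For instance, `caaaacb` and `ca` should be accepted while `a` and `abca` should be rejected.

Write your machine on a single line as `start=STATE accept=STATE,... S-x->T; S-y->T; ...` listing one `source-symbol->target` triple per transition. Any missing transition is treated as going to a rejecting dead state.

start=S0; accept=S5; S0-a->S1; S0-b->S0; S0-c->S2; S1-a->S3; S1-b->S1; S1-c->S4; S2-a->S5; S2-b->S0; S2-c->S2; S3-a->S0; S3-b->S3; S3-c->S6; S4-a->S7; S4-b->S1; S4-c->S4; S5-a->S7; S5-b->S5; S5-c->S5; S6-a->S8; S6-b->S3; S6-c->S6; S7-a->S8; S7-b->S7; S7-c->S7; S8-a->S5; S8-b->S8; S8-c->S8

Run two small machines in parallel and take their product. The first has 3 states tracking whether and how much of `ca` has been seen; the second has 3 states tracking the count of `a`s modulo 3. A product state is a pair (one from each), accepting exactly when both do.
With 9 states:
        a   b   c  
>  S0   S1  S0  S2 
   S1   S3  S1  S4 
   S2   S5  S0  S2 
   S3   S0  S3  S6 
   S4   S7  S1  S4 
 * S5   S7  S5  S5 
   S6   S8  S3  S6 
   S7   S8  S7  S7 
   S8   S5  S8  S8 
(> = start, * = accepting)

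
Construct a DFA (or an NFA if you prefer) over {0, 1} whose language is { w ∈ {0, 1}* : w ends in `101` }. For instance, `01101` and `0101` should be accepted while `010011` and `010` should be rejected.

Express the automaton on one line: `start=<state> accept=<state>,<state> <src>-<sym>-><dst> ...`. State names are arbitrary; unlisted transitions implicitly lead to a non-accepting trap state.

start=s0 accept=s3 s0-0->s0 s0-1->s1 s1-0->s2 s1-1->s1 s2-0->s0 s2-1->s3 s3-0->s2 s3-1->s1

Let each state record the length of the longest suffix of the input read so far that is also a prefix of `101`. s1 means the last symbol is `1`; s2 means the last 2 symbols are `10`; s3 means the last 3 symbols are `101`. Accept only at s3, where the string currently ends in `101`.
With 4 states:
        0   1  
>  s0   s0  s1 
   s1   s2  s1 
   s2   s0  s3 
 * s3   s2  s1 
(> = start, * = accepting)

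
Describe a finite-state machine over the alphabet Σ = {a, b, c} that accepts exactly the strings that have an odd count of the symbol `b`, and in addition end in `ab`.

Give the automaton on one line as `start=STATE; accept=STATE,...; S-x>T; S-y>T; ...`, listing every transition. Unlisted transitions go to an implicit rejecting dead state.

Handle the two conditions separately and then intersect. The first has 2 states tracking the count of `b`s modulo 2; the second has 3 states tracking how much of the suffix `ab` has currently been matched. A product state is a pair (one from each), accepting exactly when both do. After merging equivalent states the machine shrinks.
With 4 states:
        a   b   c  
>  S0   S1  S2  S0 
   S1   S1  S3  S0 
   S2   S2  S0  S2 
 * S3   S2  S0  S2 
(> = start, * = accepting)

start=S0; accept=S3; S0-a>S1; S0-b>S2; S0-c>S0; S1-a>S1; S1-b>S3; S1-c>S0; S2-a>S2; S2-b>S0; S2-c>S2; S3-a>S2; S3-b>S0; S3-c>S2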